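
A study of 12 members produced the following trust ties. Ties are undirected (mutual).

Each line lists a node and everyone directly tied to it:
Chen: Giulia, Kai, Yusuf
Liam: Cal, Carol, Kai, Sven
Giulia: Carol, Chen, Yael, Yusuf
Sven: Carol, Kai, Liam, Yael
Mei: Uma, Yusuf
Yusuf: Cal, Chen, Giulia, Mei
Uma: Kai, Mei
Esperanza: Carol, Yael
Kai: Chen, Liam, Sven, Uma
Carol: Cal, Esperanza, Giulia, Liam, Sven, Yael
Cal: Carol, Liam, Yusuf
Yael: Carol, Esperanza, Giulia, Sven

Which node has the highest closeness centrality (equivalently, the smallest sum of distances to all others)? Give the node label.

Farness (sum of distances to all others) for each node — Cal:20, Carol:18, Chen:20, Esperanza:27, Giulia:19, Kai:19, Liam:19, Mei:26, Sven:20, Uma:26, Yael:20, Yusuf:20.
The smallest farness is 18, for Carol, so Carol has the highest closeness.

Carol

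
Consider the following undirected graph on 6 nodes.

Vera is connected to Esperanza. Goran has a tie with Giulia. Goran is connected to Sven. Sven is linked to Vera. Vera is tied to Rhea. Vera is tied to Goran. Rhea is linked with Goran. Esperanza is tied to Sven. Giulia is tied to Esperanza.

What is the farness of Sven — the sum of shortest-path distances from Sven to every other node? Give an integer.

7

Distances from Sven: Esperanza:1, Giulia:2, Goran:1, Rhea:2, Vera:1.
Sum = 1 + 2 + 1 + 2 + 1 = 7.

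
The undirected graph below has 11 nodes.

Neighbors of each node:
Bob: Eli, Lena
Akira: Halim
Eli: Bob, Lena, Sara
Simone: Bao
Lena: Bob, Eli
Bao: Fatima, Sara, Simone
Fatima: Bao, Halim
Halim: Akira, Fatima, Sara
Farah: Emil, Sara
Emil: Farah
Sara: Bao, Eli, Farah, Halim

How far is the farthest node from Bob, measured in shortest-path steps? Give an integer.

Distances from Bob: Akira:4, Bao:3, Eli:1, Emil:4, Farah:3, Fatima:4, Halim:3, Lena:1, Sara:2, Simone:4.
The largest is 4 (to Fatima, Akira, Simone, and Emil), so the eccentricity of Bob is 4.

4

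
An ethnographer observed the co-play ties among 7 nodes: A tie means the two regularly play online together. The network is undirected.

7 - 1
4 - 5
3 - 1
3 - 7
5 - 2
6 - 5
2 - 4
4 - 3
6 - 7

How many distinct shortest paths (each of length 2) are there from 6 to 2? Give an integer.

The shortest distance is 2, and the only length-2 path is 6–5–2. So there is exactly 1 shortest path.

1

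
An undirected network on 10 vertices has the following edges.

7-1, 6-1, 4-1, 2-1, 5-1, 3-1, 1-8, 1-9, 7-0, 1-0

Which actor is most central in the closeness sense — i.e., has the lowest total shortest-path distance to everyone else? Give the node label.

1

Farness (sum of distances to all others) for each node — 0:16, 1:9, 2:17, 3:17, 4:17, 5:17, 6:17, 7:16, 8:17, 9:17.
The smallest farness is 9, for 1, so 1 has the highest closeness.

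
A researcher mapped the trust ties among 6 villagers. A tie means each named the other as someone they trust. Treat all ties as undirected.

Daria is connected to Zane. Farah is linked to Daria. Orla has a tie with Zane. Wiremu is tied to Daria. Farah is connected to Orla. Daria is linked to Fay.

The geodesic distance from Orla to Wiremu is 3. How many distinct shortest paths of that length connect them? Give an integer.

2

The shortest distance is 3. The length-3 paths are: Orla–Zane–Daria–Wiremu; Orla–Farah–Daria–Wiremu.
That gives 2 distinct shortest paths.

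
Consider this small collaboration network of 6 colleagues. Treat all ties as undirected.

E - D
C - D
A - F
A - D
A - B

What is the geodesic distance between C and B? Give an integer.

3

One shortest route is C – D – A – B, which uses 3 edges, and at distance 2 from C we only reach {A, E}, which does not include B. So d(C,B) = 3.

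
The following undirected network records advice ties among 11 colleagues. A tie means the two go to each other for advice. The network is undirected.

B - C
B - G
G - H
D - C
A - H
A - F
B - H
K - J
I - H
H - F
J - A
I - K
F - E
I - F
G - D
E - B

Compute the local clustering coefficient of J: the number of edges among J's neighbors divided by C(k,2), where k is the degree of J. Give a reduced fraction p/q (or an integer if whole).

0

J's neighbors: A and K (k = 2).
Possible neighbor pairs: C(2,2) = 1. Edges among them: none → e = 0.
Clustering(J) = 0/1.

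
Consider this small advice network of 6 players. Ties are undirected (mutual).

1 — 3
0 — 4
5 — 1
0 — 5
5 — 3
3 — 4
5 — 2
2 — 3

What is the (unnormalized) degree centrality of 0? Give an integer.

0 is directly tied to 4 and 5. That is 2 neighbors, so the degree of 0 is 2.

2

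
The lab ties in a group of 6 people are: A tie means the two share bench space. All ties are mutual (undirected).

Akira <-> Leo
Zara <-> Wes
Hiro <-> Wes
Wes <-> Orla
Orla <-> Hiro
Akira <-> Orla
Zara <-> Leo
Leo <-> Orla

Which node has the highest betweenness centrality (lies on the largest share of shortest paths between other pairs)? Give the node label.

Orla

Unnormalized betweenness of each node: Akira:0, Hiro:0, Leo:3/2, Orla:7/2, Wes:3/2, Zara:1/2.
Orla has the largest value, 7/2, making it the main broker — the node through which the most shortest paths run.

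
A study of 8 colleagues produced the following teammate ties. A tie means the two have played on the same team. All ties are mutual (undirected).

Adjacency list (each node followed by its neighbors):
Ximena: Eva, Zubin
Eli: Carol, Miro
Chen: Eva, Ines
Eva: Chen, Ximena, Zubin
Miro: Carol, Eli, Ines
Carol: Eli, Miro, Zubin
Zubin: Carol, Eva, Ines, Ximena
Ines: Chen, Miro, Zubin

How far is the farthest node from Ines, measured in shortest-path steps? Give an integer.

Distances from Ines: Carol:2, Chen:1, Eli:2, Eva:2, Miro:1, Ximena:2, Zubin:1.
The largest is 2 (to Eva, Ximena, Carol, and Eli), so the eccentricity of Ines is 2.

2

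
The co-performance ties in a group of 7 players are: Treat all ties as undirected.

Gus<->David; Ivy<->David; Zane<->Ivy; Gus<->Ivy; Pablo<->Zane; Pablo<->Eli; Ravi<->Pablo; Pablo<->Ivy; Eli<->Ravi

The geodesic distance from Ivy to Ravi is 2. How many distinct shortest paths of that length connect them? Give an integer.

1

The shortest distance is 2, and the only length-2 path is Ivy–Pablo–Ravi. So there is exactly 1 shortest path.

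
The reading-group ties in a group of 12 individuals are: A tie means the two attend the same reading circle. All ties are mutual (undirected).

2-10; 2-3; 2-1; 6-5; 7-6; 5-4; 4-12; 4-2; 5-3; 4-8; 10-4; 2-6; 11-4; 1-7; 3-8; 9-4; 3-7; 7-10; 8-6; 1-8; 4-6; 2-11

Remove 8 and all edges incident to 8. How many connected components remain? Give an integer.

8's neighbors (1, 3, 4, and 6) remain reachable from one another through other ties, so the rest of the network stays in one piece.

1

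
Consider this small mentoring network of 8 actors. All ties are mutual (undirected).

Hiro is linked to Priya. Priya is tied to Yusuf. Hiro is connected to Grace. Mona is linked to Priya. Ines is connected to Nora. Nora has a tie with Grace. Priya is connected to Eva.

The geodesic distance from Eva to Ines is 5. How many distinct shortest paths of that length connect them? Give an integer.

1

The shortest distance is 5, and the only length-5 path is Eva–Priya–Hiro–Grace–Nora–Ines. So there is exactly 1 shortest path.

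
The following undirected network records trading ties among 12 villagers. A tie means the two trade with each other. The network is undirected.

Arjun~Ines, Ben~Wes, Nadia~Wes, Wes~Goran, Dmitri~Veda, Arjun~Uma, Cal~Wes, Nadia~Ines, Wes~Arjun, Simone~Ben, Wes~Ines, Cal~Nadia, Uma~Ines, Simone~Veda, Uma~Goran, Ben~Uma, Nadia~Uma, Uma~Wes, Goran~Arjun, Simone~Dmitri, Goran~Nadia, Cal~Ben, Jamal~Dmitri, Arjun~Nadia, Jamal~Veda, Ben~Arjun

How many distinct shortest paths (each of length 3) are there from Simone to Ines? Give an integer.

The shortest distance is 3. The length-3 paths are: Simone–Ben–Wes–Ines; Simone–Ben–Uma–Ines; Simone–Ben–Arjun–Ines.
That gives 3 distinct shortest paths.

3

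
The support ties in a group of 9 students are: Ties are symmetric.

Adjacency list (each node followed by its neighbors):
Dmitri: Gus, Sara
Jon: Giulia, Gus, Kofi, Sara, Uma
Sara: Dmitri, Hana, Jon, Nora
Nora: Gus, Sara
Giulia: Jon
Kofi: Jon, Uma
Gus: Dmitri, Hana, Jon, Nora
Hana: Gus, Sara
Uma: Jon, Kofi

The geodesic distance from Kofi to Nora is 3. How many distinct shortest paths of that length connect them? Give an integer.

The shortest distance is 3. The length-3 paths are: Kofi–Jon–Gus–Nora; Kofi–Jon–Sara–Nora.
That gives 2 distinct shortest paths.

2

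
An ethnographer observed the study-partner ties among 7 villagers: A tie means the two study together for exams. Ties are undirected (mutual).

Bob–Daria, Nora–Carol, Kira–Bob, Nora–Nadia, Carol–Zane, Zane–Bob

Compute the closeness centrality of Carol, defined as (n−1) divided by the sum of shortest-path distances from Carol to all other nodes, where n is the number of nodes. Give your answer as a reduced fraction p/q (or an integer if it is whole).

Distances from Carol: Bob:2, Daria:3, Kira:3, Nadia:2, Nora:1, Zane:1. Sum = 12.
n = 7, so closeness = 6/12 = 1/2.

1/2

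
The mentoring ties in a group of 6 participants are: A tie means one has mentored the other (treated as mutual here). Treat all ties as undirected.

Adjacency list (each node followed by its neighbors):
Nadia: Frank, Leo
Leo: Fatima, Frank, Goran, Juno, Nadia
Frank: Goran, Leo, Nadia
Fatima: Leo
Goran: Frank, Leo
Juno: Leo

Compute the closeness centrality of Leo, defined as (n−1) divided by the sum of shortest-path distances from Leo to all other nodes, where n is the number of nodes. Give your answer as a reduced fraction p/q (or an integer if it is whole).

1

Distances from Leo: Fatima:1, Frank:1, Goran:1, Juno:1, Nadia:1. Sum = 5.
n = 6, so closeness = 5/5 = 1.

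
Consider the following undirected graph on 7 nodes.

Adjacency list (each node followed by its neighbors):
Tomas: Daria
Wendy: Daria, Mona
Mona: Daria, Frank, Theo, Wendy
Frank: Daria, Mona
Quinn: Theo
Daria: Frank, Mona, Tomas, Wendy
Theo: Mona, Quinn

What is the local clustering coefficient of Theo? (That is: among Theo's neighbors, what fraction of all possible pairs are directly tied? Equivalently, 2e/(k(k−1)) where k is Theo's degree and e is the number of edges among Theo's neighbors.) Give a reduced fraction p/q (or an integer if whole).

0

Theo's neighbors: Mona and Quinn (k = 2).
Possible neighbor pairs: C(2,2) = 1. Edges among them: none → e = 0.
Clustering(Theo) = 0/1.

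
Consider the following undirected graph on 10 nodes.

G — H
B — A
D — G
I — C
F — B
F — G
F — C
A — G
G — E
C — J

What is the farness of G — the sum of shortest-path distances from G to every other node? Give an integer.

Distances from G: A:1, B:2, C:2, D:1, E:1, F:1, H:1, I:3, J:3.
Sum = 1 + 2 + 2 + 1 + 1 + 1 + 1 + 3 + 3 = 15.

15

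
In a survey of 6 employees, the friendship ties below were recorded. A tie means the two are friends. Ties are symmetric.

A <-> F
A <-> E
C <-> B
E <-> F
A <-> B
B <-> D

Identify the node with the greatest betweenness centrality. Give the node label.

B

Unnormalized betweenness of each node: A:6, B:7, C:0, D:0, E:0, F:0.
B has the largest value, 7, making it the main broker — the node through which the most shortest paths run.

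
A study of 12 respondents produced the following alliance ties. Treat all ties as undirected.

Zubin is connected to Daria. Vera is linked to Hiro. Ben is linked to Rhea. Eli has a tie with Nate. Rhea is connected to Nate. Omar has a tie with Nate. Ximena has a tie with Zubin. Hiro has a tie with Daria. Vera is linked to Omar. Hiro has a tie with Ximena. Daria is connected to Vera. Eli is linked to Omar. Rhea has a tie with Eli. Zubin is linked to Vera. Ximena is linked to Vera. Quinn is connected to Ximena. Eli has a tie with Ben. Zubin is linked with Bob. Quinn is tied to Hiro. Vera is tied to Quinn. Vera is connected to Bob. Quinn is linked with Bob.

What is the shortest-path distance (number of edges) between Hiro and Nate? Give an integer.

One shortest route is Hiro – Vera – Omar – Nate, which uses 3 edges, and at distance 2 from Hiro we only reach {Bob, Omar, Zubin}, which does not include Nate. So d(Hiro,Nate) = 3.

3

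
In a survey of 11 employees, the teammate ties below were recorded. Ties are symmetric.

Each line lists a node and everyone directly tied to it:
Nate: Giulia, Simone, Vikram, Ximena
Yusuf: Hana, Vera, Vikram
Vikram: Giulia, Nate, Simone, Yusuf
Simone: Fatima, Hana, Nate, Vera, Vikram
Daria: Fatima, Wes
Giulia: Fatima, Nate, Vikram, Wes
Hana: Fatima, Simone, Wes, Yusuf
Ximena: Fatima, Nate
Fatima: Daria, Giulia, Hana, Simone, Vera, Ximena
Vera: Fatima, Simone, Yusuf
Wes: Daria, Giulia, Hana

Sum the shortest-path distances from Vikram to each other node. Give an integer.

Distances from Vikram: Daria:3, Fatima:2, Giulia:1, Hana:2, Nate:1, Simone:1, Vera:2, Wes:2, Ximena:2, Yusuf:1.
Sum = 3 + 2 + 1 + 2 + 1 + 1 + 2 + 2 + 2 + 1 = 17.

17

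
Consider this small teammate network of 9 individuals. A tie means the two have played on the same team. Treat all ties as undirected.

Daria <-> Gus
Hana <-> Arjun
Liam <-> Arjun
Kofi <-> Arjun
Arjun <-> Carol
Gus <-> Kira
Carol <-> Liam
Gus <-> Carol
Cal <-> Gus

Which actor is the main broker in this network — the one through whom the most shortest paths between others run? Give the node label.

Gus

Unnormalized betweenness of each node: Arjun:13, Cal:0, Carol:16, Daria:0, Gus:18, Hana:0, Kira:0, Kofi:0, Liam:0.
Gus has the largest value, 18, making it the main broker — the node through which the most shortest paths run.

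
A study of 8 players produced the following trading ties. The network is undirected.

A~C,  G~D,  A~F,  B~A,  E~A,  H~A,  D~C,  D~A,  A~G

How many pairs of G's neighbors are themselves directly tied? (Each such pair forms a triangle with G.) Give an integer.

1

G's neighbors: A and D.
Neighbor pairs that are themselves tied: G–A–D. Each forms one triangle with G, for 1 in total.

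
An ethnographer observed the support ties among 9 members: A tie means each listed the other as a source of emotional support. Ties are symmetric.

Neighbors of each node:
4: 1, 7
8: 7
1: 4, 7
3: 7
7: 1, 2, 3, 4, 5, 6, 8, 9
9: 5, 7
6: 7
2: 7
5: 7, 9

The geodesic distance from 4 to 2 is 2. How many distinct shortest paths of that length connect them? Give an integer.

1

The shortest distance is 2, and the only length-2 path is 4–7–2. So there is exactly 1 shortest path.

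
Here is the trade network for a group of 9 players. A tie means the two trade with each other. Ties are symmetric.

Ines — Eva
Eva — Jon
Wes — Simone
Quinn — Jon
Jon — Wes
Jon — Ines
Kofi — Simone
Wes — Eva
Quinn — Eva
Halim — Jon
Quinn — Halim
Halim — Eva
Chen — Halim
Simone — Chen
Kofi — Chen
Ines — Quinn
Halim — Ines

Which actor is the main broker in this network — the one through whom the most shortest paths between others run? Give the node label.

Halim

Unnormalized betweenness of each node: Chen:17/3, Eva:13/6, Halim:23/3, Ines:0, Jon:13/6, Kofi:0, Quinn:0, Simone:3, Wes:13/3.
Halim has the largest value, 23/3, making it the main broker — the node through which the most shortest paths run.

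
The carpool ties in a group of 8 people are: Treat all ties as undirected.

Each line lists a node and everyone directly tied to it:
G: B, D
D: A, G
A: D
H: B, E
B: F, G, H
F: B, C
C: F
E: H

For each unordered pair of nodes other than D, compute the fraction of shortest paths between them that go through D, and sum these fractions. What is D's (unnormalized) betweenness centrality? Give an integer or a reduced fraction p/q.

6

Pairs whose geodesics pass through D — H–A: 1; F–A: 1; E–A: 1; B–A: 1; G–A: 1; C–A: 1.
All other pairs contribute 0.
Summing the contributions gives betweenness(D) = 6.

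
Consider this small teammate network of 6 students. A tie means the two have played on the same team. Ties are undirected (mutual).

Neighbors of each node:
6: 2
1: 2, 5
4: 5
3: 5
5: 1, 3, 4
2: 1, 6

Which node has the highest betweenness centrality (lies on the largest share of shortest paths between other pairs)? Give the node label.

Unnormalized betweenness of each node: 1:6, 2:4, 3:0, 4:0, 5:7, 6:0.
5 has the largest value, 7, making it the main broker — the node through which the most shortest paths run.

5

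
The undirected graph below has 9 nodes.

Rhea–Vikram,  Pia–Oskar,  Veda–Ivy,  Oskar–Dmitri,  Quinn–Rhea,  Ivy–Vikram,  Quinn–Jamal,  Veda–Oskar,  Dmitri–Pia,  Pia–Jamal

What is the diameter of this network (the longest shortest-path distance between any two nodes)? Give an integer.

4

Eccentricity of each node (its greatest distance to any other): Dmitri:4, Ivy:4, Jamal:4, Oskar:4, Pia:4, Quinn:4, Rhea:4, Veda:4, Vikram:4.
The maximum eccentricity is 4, realized for instance by the pair Dmitri–Vikram via Dmitri – Oskar – Veda – Ivy – Vikram. So the diameter is 4.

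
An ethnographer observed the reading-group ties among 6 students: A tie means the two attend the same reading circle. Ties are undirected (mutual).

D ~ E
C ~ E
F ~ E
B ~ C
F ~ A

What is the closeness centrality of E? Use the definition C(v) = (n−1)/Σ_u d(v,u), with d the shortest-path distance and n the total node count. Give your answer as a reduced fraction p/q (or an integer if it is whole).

Distances from E: A:2, B:2, C:1, D:1, F:1. Sum = 7.
n = 6, so closeness = 5/7.

5/7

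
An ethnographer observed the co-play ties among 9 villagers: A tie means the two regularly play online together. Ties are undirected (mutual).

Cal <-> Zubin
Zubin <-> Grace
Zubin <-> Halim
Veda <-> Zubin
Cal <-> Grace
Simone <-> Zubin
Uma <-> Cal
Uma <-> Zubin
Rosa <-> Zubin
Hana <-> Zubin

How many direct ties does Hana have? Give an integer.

1

Hana is directly tied to Zubin. That is 1 neighbor, so the degree of Hana is 1.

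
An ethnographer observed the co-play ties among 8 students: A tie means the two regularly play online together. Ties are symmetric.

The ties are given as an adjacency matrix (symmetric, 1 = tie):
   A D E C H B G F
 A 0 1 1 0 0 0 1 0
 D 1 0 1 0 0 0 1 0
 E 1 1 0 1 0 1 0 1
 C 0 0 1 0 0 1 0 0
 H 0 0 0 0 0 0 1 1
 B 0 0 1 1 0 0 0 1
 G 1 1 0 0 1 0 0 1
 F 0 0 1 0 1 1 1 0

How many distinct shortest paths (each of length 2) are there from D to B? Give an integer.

The shortest distance is 2, and the only length-2 path is D–E–B. So there is exactly 1 shortest path.

1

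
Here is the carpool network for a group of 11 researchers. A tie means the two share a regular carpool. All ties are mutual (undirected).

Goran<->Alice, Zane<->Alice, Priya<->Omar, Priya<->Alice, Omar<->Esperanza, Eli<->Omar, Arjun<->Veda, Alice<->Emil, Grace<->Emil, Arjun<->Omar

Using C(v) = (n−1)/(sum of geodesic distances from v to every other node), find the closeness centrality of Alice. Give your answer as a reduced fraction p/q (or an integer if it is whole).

10/21

Distances from Alice: Arjun:3, Eli:3, Emil:1, Esperanza:3, Goran:1, Grace:2, Omar:2, Priya:1, Veda:4, Zane:1. Sum = 21.
n = 11, so closeness = 10/21.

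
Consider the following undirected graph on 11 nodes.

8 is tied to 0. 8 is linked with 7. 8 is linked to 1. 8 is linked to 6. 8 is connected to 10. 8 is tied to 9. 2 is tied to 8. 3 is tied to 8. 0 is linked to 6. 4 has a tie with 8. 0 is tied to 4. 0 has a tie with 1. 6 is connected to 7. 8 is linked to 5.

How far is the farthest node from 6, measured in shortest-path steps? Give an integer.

2

Distances from 6: 0:1, 1:2, 2:2, 3:2, 4:2, 5:2, 7:1, 8:1, 9:2, 10:2.
The largest is 2 (to 5, 1, 4, 3, 9, 10, and 2), so the eccentricity of 6 is 2.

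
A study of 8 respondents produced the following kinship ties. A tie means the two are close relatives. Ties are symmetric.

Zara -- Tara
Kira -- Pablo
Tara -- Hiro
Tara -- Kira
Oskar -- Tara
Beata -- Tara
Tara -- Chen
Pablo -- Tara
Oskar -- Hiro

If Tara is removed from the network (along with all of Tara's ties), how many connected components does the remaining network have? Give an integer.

Without Tara, the remaining ties split the others into: {Hiro, Oskar}; {Kira, Pablo}; {Zara}; {Chen}; {Beata}.
That's 5 separate components.

5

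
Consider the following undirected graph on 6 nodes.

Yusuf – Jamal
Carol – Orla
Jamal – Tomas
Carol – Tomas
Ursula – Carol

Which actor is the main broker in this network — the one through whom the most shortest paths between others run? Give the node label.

Carol

Unnormalized betweenness of each node: Carol:7, Jamal:4, Orla:0, Tomas:6, Ursula:0, Yusuf:0.
Carol has the largest value, 7, making it the main broker — the node through which the most shortest paths run.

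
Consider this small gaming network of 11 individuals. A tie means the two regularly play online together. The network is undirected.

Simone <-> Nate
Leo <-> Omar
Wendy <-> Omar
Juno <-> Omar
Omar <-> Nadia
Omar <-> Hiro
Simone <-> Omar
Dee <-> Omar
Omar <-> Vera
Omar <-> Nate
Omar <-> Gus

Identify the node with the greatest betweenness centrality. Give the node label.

Omar

Unnormalized betweenness of each node: Dee:0, Gus:0, Hiro:0, Juno:0, Leo:0, Nadia:0, Nate:0, Omar:44, Simone:0, Vera:0, Wendy:0.
Omar has the largest value, 44, making it the main broker — the node through which the most shortest paths run.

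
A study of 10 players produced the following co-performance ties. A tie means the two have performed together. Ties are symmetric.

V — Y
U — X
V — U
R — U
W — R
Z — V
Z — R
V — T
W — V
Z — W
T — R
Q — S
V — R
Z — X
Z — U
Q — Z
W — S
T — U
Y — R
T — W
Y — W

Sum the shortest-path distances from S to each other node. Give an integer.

18

Distances from S: Q:1, R:2, T:2, U:3, V:2, W:1, X:3, Y:2, Z:2.
Sum = 1 + 2 + 2 + 3 + 2 + 1 + 3 + 2 + 2 = 18.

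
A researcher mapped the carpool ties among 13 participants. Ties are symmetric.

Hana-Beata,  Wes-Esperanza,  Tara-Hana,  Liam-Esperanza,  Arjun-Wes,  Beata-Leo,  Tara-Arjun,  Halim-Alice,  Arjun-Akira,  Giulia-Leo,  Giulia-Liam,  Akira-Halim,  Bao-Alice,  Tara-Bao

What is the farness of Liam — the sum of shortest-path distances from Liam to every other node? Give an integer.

Distances from Liam: Akira:4, Alice:6, Arjun:3, Bao:5, Beata:3, Esperanza:1, Giulia:1, Halim:5, Hana:4, Leo:2, Tara:4, Wes:2.
Sum = 4 + 6 + 3 + 5 + 3 + 1 + 1 + 5 + 4 + 2 + 4 + 2 = 40.

40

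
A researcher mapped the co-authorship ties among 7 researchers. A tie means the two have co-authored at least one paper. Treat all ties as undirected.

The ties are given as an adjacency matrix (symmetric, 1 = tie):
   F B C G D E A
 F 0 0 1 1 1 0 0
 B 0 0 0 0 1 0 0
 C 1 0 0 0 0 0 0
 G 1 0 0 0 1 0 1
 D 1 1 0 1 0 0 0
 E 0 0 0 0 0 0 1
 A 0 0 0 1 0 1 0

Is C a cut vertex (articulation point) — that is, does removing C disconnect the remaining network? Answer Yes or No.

No

Even without C, every remaining node can still reach every other (the residual graph is connected), so C is not a cut vertex.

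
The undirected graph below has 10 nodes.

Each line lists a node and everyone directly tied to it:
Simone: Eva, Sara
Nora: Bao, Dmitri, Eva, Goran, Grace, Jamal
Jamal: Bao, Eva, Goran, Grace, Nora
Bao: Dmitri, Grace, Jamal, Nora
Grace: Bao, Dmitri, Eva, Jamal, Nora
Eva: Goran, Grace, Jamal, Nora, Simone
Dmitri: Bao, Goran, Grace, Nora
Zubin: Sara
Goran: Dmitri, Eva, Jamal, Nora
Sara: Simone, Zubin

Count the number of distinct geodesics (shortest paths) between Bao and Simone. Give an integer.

The shortest distance is 3. The length-3 paths are: Bao–Jamal–Eva–Simone; Bao–Grace–Eva–Simone; Bao–Nora–Eva–Simone.
That gives 3 distinct shortest paths.

3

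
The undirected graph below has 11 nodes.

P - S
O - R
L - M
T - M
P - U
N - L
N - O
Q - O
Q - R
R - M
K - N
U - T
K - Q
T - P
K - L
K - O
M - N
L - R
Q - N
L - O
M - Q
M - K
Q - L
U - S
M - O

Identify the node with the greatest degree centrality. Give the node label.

Degrees — K:5, L:6, M:7, N:5, O:6, P:3, Q:6, R:4, S:2, T:3, U:3.
The maximum is 7, attained only by M.

M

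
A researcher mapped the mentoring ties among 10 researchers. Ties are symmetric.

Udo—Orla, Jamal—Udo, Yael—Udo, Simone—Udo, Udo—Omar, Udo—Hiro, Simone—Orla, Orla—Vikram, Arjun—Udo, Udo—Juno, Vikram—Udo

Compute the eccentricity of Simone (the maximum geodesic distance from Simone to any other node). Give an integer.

2

Distances from Simone: Arjun:2, Hiro:2, Jamal:2, Juno:2, Omar:2, Orla:1, Udo:1, Vikram:2, Yael:2.
The largest is 2 (to Omar, Juno, Arjun, Hiro, Yael, Vikram, and Jamal), so the eccentricity of Simone is 2.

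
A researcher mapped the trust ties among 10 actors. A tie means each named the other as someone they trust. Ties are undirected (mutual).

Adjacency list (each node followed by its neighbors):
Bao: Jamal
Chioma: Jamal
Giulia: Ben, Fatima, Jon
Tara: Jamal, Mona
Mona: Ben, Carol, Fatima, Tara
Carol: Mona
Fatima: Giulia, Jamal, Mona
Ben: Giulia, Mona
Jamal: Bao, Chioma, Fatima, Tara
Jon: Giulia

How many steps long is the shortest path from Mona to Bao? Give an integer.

One shortest route is Mona – Fatima – Jamal – Bao, which uses 3 edges, and at distance 2 from Mona we only reach {Giulia, Jamal}, which does not include Bao. So d(Mona,Bao) = 3.

3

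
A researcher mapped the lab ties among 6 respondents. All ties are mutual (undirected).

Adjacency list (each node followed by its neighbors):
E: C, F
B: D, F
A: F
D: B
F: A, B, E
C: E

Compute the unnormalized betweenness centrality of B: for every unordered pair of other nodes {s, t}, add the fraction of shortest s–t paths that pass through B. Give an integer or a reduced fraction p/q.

4

Pairs whose geodesics pass through B — F–D: 1; A–D: 1; E–D: 1; C–D: 1.
All other pairs contribute 0.
Summing the contributions gives betweenness(B) = 4.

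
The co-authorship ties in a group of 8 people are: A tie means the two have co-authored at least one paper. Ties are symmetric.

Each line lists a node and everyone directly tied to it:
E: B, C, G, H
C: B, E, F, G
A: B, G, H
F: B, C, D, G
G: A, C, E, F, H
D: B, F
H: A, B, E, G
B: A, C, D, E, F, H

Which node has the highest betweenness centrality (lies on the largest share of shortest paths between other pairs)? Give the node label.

B

Unnormalized betweenness of each node: A:1/5, B:6, C:8/15, D:0, E:8/15, F:17/10, G:5/2, H:8/15.
B has the largest value, 6, making it the main broker — the node through which the most shortest paths run.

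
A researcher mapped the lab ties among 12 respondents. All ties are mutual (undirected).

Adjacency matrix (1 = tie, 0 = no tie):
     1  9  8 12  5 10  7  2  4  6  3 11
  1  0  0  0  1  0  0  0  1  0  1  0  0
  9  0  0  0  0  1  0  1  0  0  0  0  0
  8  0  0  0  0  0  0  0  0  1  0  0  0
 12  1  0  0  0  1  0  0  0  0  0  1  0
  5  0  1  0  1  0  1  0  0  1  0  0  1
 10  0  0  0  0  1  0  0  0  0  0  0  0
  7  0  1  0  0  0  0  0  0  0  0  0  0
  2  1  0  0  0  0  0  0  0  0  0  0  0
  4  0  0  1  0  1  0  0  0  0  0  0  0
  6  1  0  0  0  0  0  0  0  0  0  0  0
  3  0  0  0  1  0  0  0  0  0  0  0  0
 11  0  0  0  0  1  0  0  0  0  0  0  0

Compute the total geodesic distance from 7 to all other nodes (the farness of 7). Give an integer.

Distances from 7: 1:4, 2:5, 3:4, 4:3, 5:2, 6:5, 8:4, 9:1, 10:3, 11:3, 12:3.
Sum = 4 + 5 + 4 + 3 + 2 + 5 + 4 + 1 + 3 + 3 + 3 = 37.

37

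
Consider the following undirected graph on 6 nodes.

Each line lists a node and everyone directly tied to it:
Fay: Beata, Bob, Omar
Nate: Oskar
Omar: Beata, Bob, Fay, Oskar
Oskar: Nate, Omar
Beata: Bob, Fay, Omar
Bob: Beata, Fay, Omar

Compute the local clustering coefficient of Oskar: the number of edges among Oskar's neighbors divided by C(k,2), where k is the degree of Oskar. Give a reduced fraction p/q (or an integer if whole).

0

Oskar's neighbors: Nate and Omar (k = 2).
Possible neighbor pairs: C(2,2) = 1. Edges among them: none → e = 0.
Clustering(Oskar) = 0/1.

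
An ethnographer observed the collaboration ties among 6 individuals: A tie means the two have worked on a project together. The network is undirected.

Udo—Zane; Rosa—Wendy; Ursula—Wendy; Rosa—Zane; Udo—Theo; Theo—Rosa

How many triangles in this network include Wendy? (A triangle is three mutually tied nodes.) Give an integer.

0

Wendy's neighbors are Rosa and Ursula, but none of them are tied to each other, so no triangle contains Wendy.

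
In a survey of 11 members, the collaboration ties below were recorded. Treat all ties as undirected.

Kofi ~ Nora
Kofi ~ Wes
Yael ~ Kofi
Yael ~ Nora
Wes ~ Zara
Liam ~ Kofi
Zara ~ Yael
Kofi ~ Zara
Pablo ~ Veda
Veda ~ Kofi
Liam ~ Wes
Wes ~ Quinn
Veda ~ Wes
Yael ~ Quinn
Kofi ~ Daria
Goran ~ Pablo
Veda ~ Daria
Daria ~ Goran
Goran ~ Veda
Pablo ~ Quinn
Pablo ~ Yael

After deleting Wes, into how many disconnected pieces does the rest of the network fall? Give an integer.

Wes's neighbors (Kofi, Liam, Quinn, Veda, and Zara) remain reachable from one another through other ties, so the rest of the network stays in one piece.

1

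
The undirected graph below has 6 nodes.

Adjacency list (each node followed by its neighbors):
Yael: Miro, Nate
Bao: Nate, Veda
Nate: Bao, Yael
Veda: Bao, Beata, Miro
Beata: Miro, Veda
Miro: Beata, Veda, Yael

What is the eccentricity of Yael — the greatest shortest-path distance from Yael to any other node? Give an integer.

2

Distances from Yael: Bao:2, Beata:2, Miro:1, Nate:1, Veda:2.
The largest is 2 (to Beata, Veda, and Bao), so the eccentricity of Yael is 2.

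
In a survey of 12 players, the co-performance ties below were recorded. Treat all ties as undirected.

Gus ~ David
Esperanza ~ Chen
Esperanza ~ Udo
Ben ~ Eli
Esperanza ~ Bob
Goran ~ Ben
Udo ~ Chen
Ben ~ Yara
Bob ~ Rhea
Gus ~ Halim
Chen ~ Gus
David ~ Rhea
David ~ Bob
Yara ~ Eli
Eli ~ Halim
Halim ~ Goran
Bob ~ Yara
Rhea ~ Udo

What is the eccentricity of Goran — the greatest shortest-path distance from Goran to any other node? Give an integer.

Distances from Goran: Ben:1, Bob:3, Chen:3, David:3, Eli:2, Esperanza:4, Gus:2, Halim:1, Rhea:4, Udo:4, Yara:2.
The largest is 4 (to Esperanza, Rhea, and Udo), so the eccentricity of Goran is 4.

4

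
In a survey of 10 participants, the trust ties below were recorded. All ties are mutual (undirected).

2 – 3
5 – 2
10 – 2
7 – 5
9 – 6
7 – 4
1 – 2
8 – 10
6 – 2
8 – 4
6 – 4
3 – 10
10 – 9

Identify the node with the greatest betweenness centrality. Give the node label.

2

Unnormalized betweenness of each node: 1:0, 2:16, 3:0, 4:5, 5:7/2, 6:6, 7:3/2, 8:2, 9:1/2, 10:15/2.
2 has the largest value, 16, making it the main broker — the node through which the most shortest paths run.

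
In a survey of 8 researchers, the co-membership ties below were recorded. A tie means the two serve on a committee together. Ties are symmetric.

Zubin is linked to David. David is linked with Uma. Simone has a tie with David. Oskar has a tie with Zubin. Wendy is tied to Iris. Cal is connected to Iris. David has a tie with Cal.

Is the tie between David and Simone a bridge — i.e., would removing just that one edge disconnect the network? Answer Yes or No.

Yes

Without the David–Simone edge there is no alternate route between David and Simone, so the network disconnects. It is a bridge.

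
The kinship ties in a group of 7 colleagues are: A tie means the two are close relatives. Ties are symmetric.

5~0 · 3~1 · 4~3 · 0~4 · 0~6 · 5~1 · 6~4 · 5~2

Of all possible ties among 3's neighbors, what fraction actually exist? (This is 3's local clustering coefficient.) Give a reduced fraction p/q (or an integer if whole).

0

3's neighbors: 1 and 4 (k = 2).
Possible neighbor pairs: C(2,2) = 1. Edges among them: none → e = 0.
Clustering(3) = 0/1.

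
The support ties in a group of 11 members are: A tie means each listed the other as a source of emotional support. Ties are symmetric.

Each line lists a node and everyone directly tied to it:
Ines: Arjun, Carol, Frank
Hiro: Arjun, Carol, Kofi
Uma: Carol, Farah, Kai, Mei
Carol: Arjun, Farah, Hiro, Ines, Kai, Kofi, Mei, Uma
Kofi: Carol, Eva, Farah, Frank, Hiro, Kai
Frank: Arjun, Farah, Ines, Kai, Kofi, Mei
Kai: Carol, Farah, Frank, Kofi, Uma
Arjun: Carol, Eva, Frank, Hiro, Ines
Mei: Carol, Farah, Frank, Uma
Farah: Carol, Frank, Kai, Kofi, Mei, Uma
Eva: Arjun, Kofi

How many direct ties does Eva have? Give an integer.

Eva is directly tied to Arjun and Kofi. That is 2 neighbors, so the degree of Eva is 2.

2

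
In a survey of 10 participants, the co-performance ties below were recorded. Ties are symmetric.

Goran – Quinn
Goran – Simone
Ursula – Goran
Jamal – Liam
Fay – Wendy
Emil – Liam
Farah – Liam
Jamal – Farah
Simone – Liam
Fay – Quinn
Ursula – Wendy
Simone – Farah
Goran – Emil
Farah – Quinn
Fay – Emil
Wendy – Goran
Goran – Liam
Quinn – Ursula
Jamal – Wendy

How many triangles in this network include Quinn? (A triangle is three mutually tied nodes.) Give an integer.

1

Quinn's neighbors: Farah, Fay, Goran, and Ursula.
Neighbor pairs that are themselves tied: Quinn–Goran–Ursula. Each forms one triangle with Quinn, for 1 in total.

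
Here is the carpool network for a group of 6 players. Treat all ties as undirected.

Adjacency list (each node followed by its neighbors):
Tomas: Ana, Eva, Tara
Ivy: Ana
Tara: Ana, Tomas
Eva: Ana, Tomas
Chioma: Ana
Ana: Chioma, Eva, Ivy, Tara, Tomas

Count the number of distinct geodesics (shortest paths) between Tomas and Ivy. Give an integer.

1

The shortest distance is 2, and the only length-2 path is Tomas–Ana–Ivy. So there is exactly 1 shortest path.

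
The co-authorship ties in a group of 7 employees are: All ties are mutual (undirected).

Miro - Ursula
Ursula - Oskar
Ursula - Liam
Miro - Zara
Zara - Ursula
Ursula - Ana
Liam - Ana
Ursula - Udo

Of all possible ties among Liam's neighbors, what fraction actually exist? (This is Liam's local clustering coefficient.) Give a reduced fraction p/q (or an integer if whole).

1

Liam's neighbors: Ana and Ursula (k = 2).
Possible neighbor pairs: C(2,2) = 1. Edges among them: Ana–Ursula → e = 1.
Clustering(Liam) = 1/1.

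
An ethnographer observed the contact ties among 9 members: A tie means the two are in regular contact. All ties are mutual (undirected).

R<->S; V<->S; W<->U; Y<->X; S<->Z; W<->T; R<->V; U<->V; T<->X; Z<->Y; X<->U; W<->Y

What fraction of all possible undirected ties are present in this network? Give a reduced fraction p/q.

1/3

There are 12 edges and 9 nodes, so the maximum possible is C(9,2) = 36.
Density = 12/36 = 1/3.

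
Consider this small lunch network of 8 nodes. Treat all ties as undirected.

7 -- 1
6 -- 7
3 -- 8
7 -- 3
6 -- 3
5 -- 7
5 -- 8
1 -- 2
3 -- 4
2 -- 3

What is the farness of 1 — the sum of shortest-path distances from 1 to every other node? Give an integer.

Distances from 1: 2:1, 3:2, 4:3, 5:2, 6:2, 7:1, 8:3.
Sum = 1 + 2 + 3 + 2 + 2 + 1 + 3 = 14.

14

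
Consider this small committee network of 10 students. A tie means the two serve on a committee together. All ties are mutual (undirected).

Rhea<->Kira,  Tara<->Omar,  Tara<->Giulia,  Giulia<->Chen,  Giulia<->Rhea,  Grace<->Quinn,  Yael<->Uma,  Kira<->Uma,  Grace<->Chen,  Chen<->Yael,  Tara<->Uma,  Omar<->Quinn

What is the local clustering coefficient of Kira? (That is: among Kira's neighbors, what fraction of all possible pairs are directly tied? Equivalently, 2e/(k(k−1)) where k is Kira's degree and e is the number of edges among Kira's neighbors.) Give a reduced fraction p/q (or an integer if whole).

Kira's neighbors: Rhea and Uma (k = 2).
Possible neighbor pairs: C(2,2) = 1. Edges among them: none → e = 0.
Clustering(Kira) = 0/1.

0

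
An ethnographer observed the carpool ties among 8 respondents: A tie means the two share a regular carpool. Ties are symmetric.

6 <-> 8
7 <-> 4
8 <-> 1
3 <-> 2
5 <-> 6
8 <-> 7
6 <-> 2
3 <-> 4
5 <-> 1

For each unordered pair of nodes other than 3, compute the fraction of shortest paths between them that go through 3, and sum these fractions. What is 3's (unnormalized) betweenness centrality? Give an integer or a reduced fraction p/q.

7/3

Pairs whose geodesics pass through 3 — 5–4: 1/3; 7–2: 1/2; 4–2: 1; 4–6: 1/2.
All other pairs contribute 0.
Summing the contributions gives betweenness(3) = 7/3.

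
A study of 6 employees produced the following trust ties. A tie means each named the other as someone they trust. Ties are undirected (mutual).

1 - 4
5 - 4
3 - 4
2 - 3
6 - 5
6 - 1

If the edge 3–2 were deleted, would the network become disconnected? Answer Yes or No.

Yes

Without the 3–2 edge there is no alternate route between 3 and 2, so the network disconnects. It is a bridge.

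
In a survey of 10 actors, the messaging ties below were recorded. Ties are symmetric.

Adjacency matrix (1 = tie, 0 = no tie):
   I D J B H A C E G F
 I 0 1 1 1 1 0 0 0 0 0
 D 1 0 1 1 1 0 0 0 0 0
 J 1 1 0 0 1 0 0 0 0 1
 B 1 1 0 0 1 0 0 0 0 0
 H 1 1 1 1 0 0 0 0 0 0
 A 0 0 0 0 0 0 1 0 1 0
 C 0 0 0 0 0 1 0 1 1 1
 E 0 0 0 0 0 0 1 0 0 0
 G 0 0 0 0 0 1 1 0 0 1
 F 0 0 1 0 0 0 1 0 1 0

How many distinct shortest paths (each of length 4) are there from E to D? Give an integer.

The shortest distance is 4, and the only length-4 path is E–C–F–J–D. So there is exactly 1 shortest path.

1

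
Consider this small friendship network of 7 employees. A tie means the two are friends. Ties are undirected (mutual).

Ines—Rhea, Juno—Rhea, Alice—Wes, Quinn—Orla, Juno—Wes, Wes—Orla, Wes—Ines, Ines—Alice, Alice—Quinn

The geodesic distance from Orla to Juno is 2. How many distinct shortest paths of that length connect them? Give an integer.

1

The shortest distance is 2, and the only length-2 path is Orla–Wes–Juno. So there is exactly 1 shortest path.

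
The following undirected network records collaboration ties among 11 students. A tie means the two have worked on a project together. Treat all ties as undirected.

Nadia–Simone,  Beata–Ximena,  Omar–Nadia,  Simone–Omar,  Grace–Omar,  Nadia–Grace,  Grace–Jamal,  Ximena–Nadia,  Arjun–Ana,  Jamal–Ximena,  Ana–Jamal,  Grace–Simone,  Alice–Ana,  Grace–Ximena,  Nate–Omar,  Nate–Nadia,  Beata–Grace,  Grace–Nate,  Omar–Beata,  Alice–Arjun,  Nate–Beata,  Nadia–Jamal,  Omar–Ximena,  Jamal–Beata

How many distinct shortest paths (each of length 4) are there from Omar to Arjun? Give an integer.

The shortest distance is 4. The length-4 paths are: Omar–Ximena–Jamal–Ana–Arjun; Omar–Grace–Jamal–Ana–Arjun; Omar–Nadia–Jamal–Ana–Arjun; Omar–Beata–Jamal–Ana–Arjun.
That gives 4 distinct shortest paths.

4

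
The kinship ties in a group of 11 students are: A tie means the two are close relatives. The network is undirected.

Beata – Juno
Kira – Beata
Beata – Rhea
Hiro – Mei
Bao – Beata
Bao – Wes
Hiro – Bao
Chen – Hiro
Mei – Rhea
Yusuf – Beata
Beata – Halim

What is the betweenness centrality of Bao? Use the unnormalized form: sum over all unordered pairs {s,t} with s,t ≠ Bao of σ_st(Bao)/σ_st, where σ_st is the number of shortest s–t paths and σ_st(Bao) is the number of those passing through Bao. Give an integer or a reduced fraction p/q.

Pairs whose geodesics pass through Bao — Mei–Wes: 1; Halim–Chen: 1; Halim–Wes: 1; Halim–Hiro: 1; Rhea–Wes: 1; Yusuf–Chen: 1; Yusuf–Wes: 1; Yusuf–Hiro: 1; Chen–Beata: 1; Chen–Wes: 1; Chen–Kira: 1; Chen–Juno: 1; Beata–Wes: 1; Beata–Hiro: 1 … (+5 more pairs).
All other pairs contribute 0.
Summing the contributions gives betweenness(Bao) = 19.

19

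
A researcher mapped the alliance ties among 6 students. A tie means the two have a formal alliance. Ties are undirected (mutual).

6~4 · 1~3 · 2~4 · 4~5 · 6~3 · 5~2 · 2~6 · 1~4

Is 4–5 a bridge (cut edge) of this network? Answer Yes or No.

Even without that edge, 4 still reaches 5 via 4 – 2 – 5, so the network stays connected. Not a bridge.

No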